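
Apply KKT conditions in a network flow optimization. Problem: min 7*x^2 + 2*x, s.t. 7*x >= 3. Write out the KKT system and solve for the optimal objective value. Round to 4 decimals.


Step 1: Try lambda = 0 (constraint inactive).
x_unc = -2/(2*7) = -0.1429
Check: 7*-0.1429 = -1.0003 < 3 -- violated!
Step 2: Constraint must be active: 7*x = 3
x* = 3/7 = 0.4286 (rounded; the exact value 3/7 is used below)
lambda = (2*7*(3/7) + 2)/7 = 1.1429
Step 3: Compute optimal value.
f(x*) = 7*(3/7)^2 + 2*(3/7) = 2.1429


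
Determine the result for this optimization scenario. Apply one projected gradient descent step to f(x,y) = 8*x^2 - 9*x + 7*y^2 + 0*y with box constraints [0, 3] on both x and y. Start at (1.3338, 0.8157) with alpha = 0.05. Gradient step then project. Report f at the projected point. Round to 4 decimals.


Step 1: Compute gradient at (1.3338, 0.8157).
grad_x = 2*8*1.3338 - 9 = 12.3408
grad_y = 2*7*0.8157 + 0 = 11.4198
Step 2: Gradient step.
x_raw = 1.3338 - 0.05*12.3408 = 0.7168
y_raw = 0.8157 - 0.05*11.4198 = 0.2447
Step 3: Project onto [0, 3].
x_proj = clip(0.7168) = 0.7168
y_proj = clip(0.2447) = 0.2447
Step 4: Evaluate f.
f(0.7168, 0.2447) = -1.9217


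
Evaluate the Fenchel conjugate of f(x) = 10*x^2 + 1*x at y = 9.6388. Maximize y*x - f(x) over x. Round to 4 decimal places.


f*(y) = sup_x {y*x - a*x^2 - b*x} = sup_x {(y-b)*x - a*x^2}
FOC: (y - b) - 2a*x = 0 => x* = (y - b)/(2a)
x* = (9.6388 - 1)/(2*10) = 0.4319
f*(9.6388) = (y-b)^2/(4a) = (9.6388 - 1)^2/(4*10)
= 74.6289/40 = 1.8657


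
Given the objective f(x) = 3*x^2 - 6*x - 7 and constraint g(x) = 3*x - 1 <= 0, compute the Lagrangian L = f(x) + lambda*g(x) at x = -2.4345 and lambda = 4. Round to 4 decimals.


Step 1: Evaluate f(x).
f(-2.4345) = 3*(-2.4345)^2 - 6*(-2.4345) - 7 = 25.3874
Step 2: Evaluate g(x).
g(-2.4345) = 3*-2.4345 - 1 = -8.3035
Step 3: Compute Lagrangian.
L = 25.3874 + 4*-8.3035 = -7.8266


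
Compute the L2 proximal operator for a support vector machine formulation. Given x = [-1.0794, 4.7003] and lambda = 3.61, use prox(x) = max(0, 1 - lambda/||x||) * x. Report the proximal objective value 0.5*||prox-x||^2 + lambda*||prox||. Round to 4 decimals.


Step 1: Compute ||x||.
||x|| = 4.8226
Step 2: Compute scaling factor.
scale = max(0, 1 - 3.61/4.8226) = 0.2514
Step 3: prox(x) = [-0.2714, 1.1819]
||prox(x)|| = 1.2126
Step 4: Proximal objective.
0.5*||prox-x||^2 = 6.5161
lambda*||prox|| = 4.3775
Total = 10.8937


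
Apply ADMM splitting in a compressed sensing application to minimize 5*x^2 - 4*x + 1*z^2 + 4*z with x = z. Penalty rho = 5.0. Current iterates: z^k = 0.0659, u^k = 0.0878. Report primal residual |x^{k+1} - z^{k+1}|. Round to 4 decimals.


ADMM iteration with rho = 5.0, z^k = 0.0659, u^k = 0.0878
Step 1: x-update.
Minimize 5*x^2 - 4*x + (5.0/2)*(x - 0.0659 + 0.0878)^2
FOC: (2*5 + 5.0)*x = 4 + 5.0*(0.0659 - 0.0878)
x^{k+1} = 0.2594
Step 2: z-update.
Minimize 1*z^2 + 4*z + (5.0/2)*(0.2594 - z + 0.0878)^2
FOC: (2*1 + 5.0)*z = -4 + 5.0*(0.2594 + 0.0878)
z^{k+1} = -0.3235
Step 3: u-update.
u^{k+1} = 0.0878 + 0.2594 + 0.3235 = 0.6706
Step 4: Primal residual = |0.2594 + 0.3235| = 0.5828


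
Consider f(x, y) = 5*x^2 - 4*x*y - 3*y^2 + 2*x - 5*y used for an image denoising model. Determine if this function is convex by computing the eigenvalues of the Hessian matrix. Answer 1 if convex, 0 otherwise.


The Hessian of f(x,y) = 5*x^2 - 4*x*y - 3*y^2 + 2*x - 5*y is:
H = [[10, -4], [-4, -6]]
Trace = 10 - 6 = 4
Determinant = 10*-6 - (-4)^2 = -76
Discriminant = (4)^2 - 4*-76 = 320.0
Eigenvalues: lambda_1 = -6.9443, lambda_2 = 10.9443
The function is not convex.

0


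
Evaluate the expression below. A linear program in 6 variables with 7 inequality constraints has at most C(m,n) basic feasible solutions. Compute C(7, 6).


Each vertex corresponds to some choice of n active constraints out of m, so the number of vertices is at most C(m, n) = m! / (n!(m-n)!).
m = 7, n = 6
Numerator: 7 * 6 * 5 * 4 * 3 * 2
Denominator: 6! = 720
C(7, 6) = 7


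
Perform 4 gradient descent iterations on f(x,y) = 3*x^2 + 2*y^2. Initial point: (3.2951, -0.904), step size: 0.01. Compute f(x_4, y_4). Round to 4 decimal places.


Gradient descent on f(x,y) = 3*x^2 + 2*y^2.
Starting point: (3.2951, -0.904), alpha = 0.01
Step 1: grad_x = 2*3*3.2951 = 19.7706, grad_y = 2*2*-0.904 = -3.616
  x_1 = 3.2951 - 0.01*19.7706 = 3.0974
  y_1 = -0.904 - 0.01*-3.616 = -0.8678
Step 2: grad_x = 2*3*3.0974 = 18.5844, grad_y = 2*2*-0.8678 = -3.4714
  x_2 = 3.0974 - 0.01*18.5844 = 2.9116
  y_2 = -0.8678 - 0.01*-3.4714 = -0.8331
Step 3: grad_x = 2*3*2.9116 = 17.4693, grad_y = 2*2*-0.8331 = -3.3325
  x_3 = 2.9116 - 0.01*17.4693 = 2.7369
  y_3 = -0.8331 - 0.01*-3.3325 = -0.7998
Step 4: grad_x = 2*3*2.7369 = 16.4211, grad_y = 2*2*-0.7998 = -3.1992
  x_4 = 2.7369 - 0.01*16.4211 = 2.5726
  y_4 = -0.7998 - 0.01*-3.1992 = -0.7678
f(2.5726, -0.7678) = 3*2.5726^2 + 2*(-0.7678)^2 = 21.0346


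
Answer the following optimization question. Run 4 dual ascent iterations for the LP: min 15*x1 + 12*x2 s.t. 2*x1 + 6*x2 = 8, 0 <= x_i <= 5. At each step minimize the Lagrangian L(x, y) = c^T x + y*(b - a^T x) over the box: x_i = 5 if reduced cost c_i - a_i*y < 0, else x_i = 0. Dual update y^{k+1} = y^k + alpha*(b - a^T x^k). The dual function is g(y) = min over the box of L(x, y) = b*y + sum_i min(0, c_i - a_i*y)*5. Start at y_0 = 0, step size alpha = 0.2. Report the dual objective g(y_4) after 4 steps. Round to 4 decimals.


Dual ascent for LP: min 15*x1 + 12*x2, 2*x1 + 6*x2 = 8, 0 <= x_i <= 5
Step 1: y^k = 0.0, reduced costs: (15.0, 12.0)
  x^k = (0.0, 0.0), subgradient = b - a^T x = 8.0
  y^{k+1} = 0.0 + 0.2*8.0 = 1.6
Step 2: y^k = 1.6, reduced costs: (11.8, 2.4)
  x^k = (0.0, 0.0), subgradient = b - a^T x = 8.0
  y^{k+1} = 1.6 + 0.2*8.0 = 3.2
Step 3: y^k = 3.2, reduced costs: (8.6, -7.2)
  x^k = (0.0, 5.0), subgradient = b - a^T x = -22.0
  y^{k+1} = 3.2 + 0.2*-22.0 = -1.2
Step 4: y^k = -1.2, reduced costs: (17.4, 19.2)
  x^k = (0.0, 0.0), subgradient = b - a^T x = 8.0
  y^{k+1} = -1.2 + 0.2*8.0 = 0.4
Dual objective at y_4 = 0.4: reduced costs (14.2, 9.6), box minimizer x = (0.0, 0.0)
g(y_4) = b*y + (c1 - a1*y)*x1 + (c2 - a2*y)*x2 = 8*0.4 + 14.2*0.0 + 9.6*0.0 = 3.2 + 0.0 + 0.0 = 3.2


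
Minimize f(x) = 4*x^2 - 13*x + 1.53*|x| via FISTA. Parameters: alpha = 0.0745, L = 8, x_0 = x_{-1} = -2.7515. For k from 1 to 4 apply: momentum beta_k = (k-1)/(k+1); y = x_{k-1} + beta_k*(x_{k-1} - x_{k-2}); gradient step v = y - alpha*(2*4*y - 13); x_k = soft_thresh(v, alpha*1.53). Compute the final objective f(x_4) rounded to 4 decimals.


FISTA on f(x) = 4*x^2 - 13*x + 1.53*|x|
L = 8, alpha = 0.0745
Iteration 1: beta = 0.0, y = -2.7515 + 0.0*(-2.7515 + 2.7515) = -2.7515
  grad(y) = -35.012, v = y - alpha*grad = -0.1431
  prox(v) = soft_thresh(-0.1431, 0.114) = -0.0291
Iteration 2: beta = 0.3333, y = -0.0291 + 0.3333*(-0.0291 + 2.7515) = 0.8783
  grad(y) = -5.9733, v = y - alpha*grad = 1.3233
  prox(v) = soft_thresh(1.3233, 0.114) = 1.2094
Iteration 3: beta = 0.5, y = 1.2094 + 0.5*(1.2094 + 0.0291) = 1.8286
  grad(y) = 1.6288, v = y - alpha*grad = 1.7073
  prox(v) = soft_thresh(1.7073, 0.114) = 1.5933
Iteration 4: beta = 0.6, y = 1.5933 + 0.6*(1.5933 - 1.2094) = 1.8236
  grad(y) = 1.5889, v = y - alpha*grad = 1.7052
  prox(v) = soft_thresh(1.7052, 0.114) = 1.5913
f(x_4) = 4*1.5913^2 - 13*1.5913 + 1.53*|1.5913| = -8.1233


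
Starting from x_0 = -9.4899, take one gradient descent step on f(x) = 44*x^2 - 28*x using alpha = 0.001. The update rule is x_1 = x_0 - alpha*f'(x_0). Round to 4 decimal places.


We compute the gradient at x_0 and apply the update.
f'(x) = 88*x - 28
f'(-9.4899) = 88*-9.4899 - 28 = -863.1112
x_1 = -9.4899 - 0.001*-863.1112 = -8.6268


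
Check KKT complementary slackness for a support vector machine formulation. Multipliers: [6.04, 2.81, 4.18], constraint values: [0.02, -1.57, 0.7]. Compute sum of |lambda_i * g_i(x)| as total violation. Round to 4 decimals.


KKT complementary slackness check:
lambda_1 * g_1 = 6.04 * 0.02 = 0.1208
lambda_2 * g_2 = 2.81 * -1.57 = -4.4117
lambda_3 * g_3 = 4.18 * 0.7 = 2.926
Total violation = 0.1208 + 4.4117 + 2.926 = 7.4585


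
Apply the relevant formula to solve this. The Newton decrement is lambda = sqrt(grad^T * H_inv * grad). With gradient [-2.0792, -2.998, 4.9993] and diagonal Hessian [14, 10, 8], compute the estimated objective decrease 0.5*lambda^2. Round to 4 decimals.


Step 1: H is diagonal, so H^(-1) * g = [-0.1485, -0.2998, 0.6249].
Step 2: g^T H^(-1) g = sum_i g_i^2 / H_ii
  = (-2.0792)^2/14 + (-2.998)^2/10 + (4.9993)^2/8
  = 0.3088 + 0.8988 + 3.1241 = 4.3317
Step 3: Objective decrease = 0.5 * g^T H^(-1) g = 2.1659


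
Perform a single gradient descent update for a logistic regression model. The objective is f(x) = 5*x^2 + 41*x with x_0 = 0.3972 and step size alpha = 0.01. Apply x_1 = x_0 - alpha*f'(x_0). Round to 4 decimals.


We compute the gradient at x_0 and apply the update.
f'(x) = 10*x + 41
f'(0.3972) = 10*0.3972 + 41 = 44.972
x_1 = 0.3972 - 0.01*44.972 = -0.0525


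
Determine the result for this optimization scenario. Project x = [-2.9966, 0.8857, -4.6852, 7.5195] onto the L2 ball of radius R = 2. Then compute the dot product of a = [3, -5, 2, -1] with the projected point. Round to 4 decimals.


Step 1: Compute ||x|| (intermediates to 6 decimals).
||x|| = sqrt((-2.9966)^2 + 0.8857^2 + (-4.6852)^2 + 7.5195^2) = 9.394576
Step 2: Project.
Since ||x|| > R, scale = R/||x|| = 2/9.394576 = 0.212889, proj(x) = scale * x
proj(x) = [-0.637943, 0.188556, -0.997428, 1.600819]
Step 3: Dot product.
a^T * proj(x) = 3*(-0.637943) - 5*0.188556 + 2*(-0.997428) - 1*1.600819 = -6.4523


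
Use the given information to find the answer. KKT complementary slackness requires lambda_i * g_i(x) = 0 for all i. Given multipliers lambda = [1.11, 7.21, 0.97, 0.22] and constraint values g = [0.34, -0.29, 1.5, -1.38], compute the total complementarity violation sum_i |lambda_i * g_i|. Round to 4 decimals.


KKT complementary slackness check:
lambda_1 * g_1 = 1.11 * 0.34 = 0.3774
lambda_2 * g_2 = 7.21 * -0.29 = -2.0909
lambda_3 * g_3 = 0.97 * 1.5 = 1.455
lambda_4 * g_4 = 0.22 * -1.38 = -0.3036
Total violation = 0.3774 + 2.0909 + 1.455 + 0.3036 = 4.2269


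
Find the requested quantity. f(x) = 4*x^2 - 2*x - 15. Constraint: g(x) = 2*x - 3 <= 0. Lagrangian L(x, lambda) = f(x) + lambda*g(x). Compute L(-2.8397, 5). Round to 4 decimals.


Step 1: Evaluate f(x).
f(-2.8397) = 4*(-2.8397)^2 - 2*(-2.8397) - 15 = 22.935
Step 2: Evaluate g(x).
g(-2.8397) = 2*-2.8397 - 3 = -8.6794
Step 3: Compute Lagrangian.
L = 22.935 + 5*-8.6794 = -20.462


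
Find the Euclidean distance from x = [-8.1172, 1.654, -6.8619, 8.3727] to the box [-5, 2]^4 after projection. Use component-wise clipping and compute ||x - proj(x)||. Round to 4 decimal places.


Project each component onto [-5, 2].
clip(-8.1172) = -5.0, clip(1.654) = 1.654, clip(-6.8619) = -5.0, clip(8.3727) = 2.0
Projection = [-5.0, 1.654, -5.0, 2.0]
Squared diffs: [9.7169, 0.0, 3.4667, 40.6113]
Distance = sqrt(53.7949) = 7.3345


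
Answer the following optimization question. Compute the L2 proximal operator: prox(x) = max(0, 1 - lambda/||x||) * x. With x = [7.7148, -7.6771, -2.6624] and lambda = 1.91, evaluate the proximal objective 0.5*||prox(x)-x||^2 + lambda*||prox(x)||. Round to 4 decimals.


Step 1: Compute ||x||.
||x|| = 11.2047
Step 2: Compute scaling factor.
scale = max(0, 1 - 1.91/11.2047) = 0.8295
Step 3: prox(x) = [6.3997, -6.3684, -2.2086]
||prox(x)|| = 9.2947
Step 4: Proximal objective.
0.5*||prox-x||^2 = 1.8241
lambda*||prox|| = 17.7529
Total = 19.5768


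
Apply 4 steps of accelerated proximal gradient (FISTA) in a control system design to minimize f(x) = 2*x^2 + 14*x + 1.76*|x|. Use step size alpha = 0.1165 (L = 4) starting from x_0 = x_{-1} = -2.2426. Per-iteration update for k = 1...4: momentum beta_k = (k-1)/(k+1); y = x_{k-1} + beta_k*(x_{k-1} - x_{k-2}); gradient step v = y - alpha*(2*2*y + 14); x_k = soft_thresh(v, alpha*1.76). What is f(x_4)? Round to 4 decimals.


FISTA on f(x) = 2*x^2 + 14*x + 1.76*|x|
L = 4, alpha = 0.1165
Iteration 1: beta = 0.0, y = -2.2426 + 0.0*(-2.2426 + 2.2426) = -2.2426
  grad(y) = 5.0296, v = y - alpha*grad = -2.8285
  prox(v) = soft_thresh(-2.8285, 0.205) = -2.6235
Iteration 2: beta = 0.3333, y = -2.6235 + 0.3333*(-2.6235 + 2.2426) = -2.7505
  grad(y) = 2.9981, v = y - alpha*grad = -3.0998
  prox(v) = soft_thresh(-3.0998, 0.205) = -2.8947
Iteration 3: beta = 0.5, y = -2.8947 + 0.5*(-2.8947 + 2.6235) = -3.0303
  grad(y) = 1.8787, v = y - alpha*grad = -3.2492
  prox(v) = soft_thresh(-3.2492, 0.205) = -3.0442
Iteration 4: beta = 0.6, y = -3.0442 + 0.6*(-3.0442 + 2.8947) = -3.1338
  grad(y) = 1.4648, v = y - alpha*grad = -3.3045
  prox(v) = soft_thresh(-3.3045, 0.205) = -3.0994
f(x_4) = 2*(-3.0994)^2 + 14*(-3.0994) + 1.76*|-3.0994| = -18.7241


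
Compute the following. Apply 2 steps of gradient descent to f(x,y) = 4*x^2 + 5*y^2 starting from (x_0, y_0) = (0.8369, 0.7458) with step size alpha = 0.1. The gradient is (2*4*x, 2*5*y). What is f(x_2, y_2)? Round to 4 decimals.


Gradient descent on f(x,y) = 4*x^2 + 5*y^2.
Starting point: (0.8369, 0.7458), alpha = 0.1
Step 1: grad_x = 2*4*0.8369 = 6.6952, grad_y = 2*5*0.7458 = 7.458
  x_1 = 0.8369 - 0.1*6.6952 = 0.1674
  y_1 = 0.7458 - 0.1*7.458 = 0.0
Step 2: grad_x = 2*4*0.1674 = 1.339, grad_y = 2*5*0.0 = 0.0
  x_2 = 0.1674 - 0.1*1.339 = 0.0335
  y_2 = 0.0 - 0.1*0.0 = 0.0
f(0.0335, 0.0) = 4*0.0335^2 + 5*0.0^2 = 0.0045


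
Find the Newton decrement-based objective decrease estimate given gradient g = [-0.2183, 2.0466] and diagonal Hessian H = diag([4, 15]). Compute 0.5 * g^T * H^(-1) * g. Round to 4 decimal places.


Step 1: H is diagonal, so H^(-1) * g = [-0.0546, 0.1364].
Step 2: g^T H^(-1) g = sum_i g_i^2 / H_ii
  = (-0.2183)^2/4 + (2.0466)^2/15
  = 0.0119 + 0.2792 = 0.2912
Step 3: Objective decrease = 0.5 * g^T H^(-1) g = 0.1456


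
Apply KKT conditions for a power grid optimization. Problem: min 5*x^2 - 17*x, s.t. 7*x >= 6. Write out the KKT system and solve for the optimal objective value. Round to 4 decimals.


Step 1: Try lambda = 0 (constraint inactive).
Stationarity: 2*5*x - 17 = 0
x* = 17/(2*5) = 1.7
Check constraint: 7*1.7 = 11.9 >= 6 -- satisfied.
Step 2: Compute optimal value.
f(x*) = 5*1.7^2 - 17*1.7 = -14.45


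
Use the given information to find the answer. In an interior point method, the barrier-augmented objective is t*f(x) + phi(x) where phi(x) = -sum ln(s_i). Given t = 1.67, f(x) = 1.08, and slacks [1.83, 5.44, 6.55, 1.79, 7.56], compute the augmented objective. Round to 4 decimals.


Step 1: Compute log-barrier.
ln values: [0.6043, 1.6938, 1.8795, 0.5822, 2.0229]
phi = -(0.6043 + 1.6938 + 1.8795 + 0.5822 + 2.0229) = -6.7826
Step 2: Compute augmented objective.
t*f(x) = 1.67*1.08 = 1.8036
Total = 1.8036 - 6.7826 = -4.979


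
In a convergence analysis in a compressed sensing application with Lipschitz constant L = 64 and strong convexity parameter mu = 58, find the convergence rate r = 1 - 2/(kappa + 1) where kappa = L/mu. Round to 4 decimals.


Step 1: Compute the condition number.
kappa = L/mu = 64/58 = 1.1034
Step 2: Compute the convergence rate.
r = 1 - 2/(kappa + 1) = 1 - 2*mu/(L + mu) = (L - mu)/(L + mu) = 6/122 = 0.0492


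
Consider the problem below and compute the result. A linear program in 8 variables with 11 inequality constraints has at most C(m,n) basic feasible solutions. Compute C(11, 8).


Each vertex corresponds to some choice of n active constraints out of m, so the number of vertices is at most C(m, n) = m! / (n!(m-n)!).
m = 11, n = 8
Numerator: 11 * 10 * 9 * 8 * 7 * 6 * 5 * 4
Denominator: 8! = 40320
C(11, 8) = 165


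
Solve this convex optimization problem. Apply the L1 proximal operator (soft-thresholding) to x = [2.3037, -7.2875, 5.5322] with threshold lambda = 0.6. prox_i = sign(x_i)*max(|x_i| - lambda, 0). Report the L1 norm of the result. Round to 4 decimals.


Soft-thresholding with lambda = 0.6:
prox(2.3037) = sign(2.3037)*max(|2.3037| - 0.6, 0) = 1.7037
prox(-7.2875) = sign(-7.2875)*max(|-7.2875| - 0.6, 0) = -6.6875
prox(5.5322) = sign(5.5322)*max(|5.5322| - 0.6, 0) = 4.9322
prox(x) = [1.7037, -6.6875, 4.9322]
||prox(x)||_1 = 1.7037 + 6.6875 + 4.9322 = 13.3234


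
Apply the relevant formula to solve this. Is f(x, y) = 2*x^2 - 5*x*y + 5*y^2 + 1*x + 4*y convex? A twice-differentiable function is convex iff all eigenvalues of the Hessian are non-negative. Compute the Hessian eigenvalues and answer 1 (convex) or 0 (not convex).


The Hessian of f(x,y) = 2*x^2 - 5*x*y + 5*y^2 + 1*x + 4*y is:
H = [[4, -5], [-5, 10]]
Trace = 4 + 10 = 14
Determinant = 4*10 - (-5)^2 = 15
Discriminant = (14)^2 - 4*15 = 136.0
Eigenvalues: lambda_1 = 1.169, lambda_2 = 12.831
The function is convex.

1


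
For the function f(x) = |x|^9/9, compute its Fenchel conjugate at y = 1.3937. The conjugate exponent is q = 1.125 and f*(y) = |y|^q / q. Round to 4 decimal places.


The conjugate exponent q satisfies 1/p + 1/q = 1.
p = 9, so q = 9/(9 - 1) = 1.125
|y|^q = 1.3937^1.125 = 1.4527
f*(1.3937) = 1.4527 / 1.125 = 1.2913


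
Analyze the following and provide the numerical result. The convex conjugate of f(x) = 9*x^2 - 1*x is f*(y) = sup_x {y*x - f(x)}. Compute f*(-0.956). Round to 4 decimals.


f*(y) = sup_x {y*x - a*x^2 - b*x} = sup_x {(y-b)*x - a*x^2}
FOC: (y - b) - 2a*x = 0 => x* = (y - b)/(2a)
x* = (-0.956 + 1)/(2*9) = 0.0024
f*(-0.956) = (y-b)^2/(4a) = (-0.956 + 1)^2/(4*9)
= 0.0019/36 = 0.0001


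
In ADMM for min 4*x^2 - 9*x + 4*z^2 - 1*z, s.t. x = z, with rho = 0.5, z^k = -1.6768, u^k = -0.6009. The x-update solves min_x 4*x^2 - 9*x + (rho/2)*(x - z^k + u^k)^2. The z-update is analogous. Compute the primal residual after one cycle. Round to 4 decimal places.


ADMM iteration with rho = 0.5, z^k = -1.6768, u^k = -0.6009
Step 1: x-update.
Minimize 4*x^2 - 9*x + (0.5/2)*(x + 1.6768 - 0.6009)^2
FOC: (2*4 + 0.5)*x = 9 + 0.5*(-1.6768 + 0.6009)
x^{k+1} = 0.9955
Step 2: z-update.
Minimize 4*z^2 - 1*z + (0.5/2)*(0.9955 - z - 0.6009)^2
FOC: (2*4 + 0.5)*z = 1 + 0.5*(0.9955 - 0.6009)
z^{k+1} = 0.1409
Step 3: u-update.
u^{k+1} = -0.6009 + 0.9955 - 0.1409 = 0.2538
Step 4: Primal residual = |0.9955 - 0.1409| = 0.8547


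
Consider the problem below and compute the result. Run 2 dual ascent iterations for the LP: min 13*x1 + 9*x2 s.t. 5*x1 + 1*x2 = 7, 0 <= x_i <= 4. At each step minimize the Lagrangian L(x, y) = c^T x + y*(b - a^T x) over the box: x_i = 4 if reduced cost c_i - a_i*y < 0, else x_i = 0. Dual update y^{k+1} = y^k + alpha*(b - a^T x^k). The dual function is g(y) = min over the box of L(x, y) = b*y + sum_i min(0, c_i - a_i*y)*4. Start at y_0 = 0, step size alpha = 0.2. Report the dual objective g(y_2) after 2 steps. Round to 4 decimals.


Dual ascent for LP: min 13*x1 + 9*x2, 5*x1 + 1*x2 = 7, 0 <= x_i <= 4
Step 1: y^k = 0.0, reduced costs: (13.0, 9.0)
  x^k = (0.0, 0.0), subgradient = b - a^T x = 7.0
  y^{k+1} = 0.0 + 0.2*7.0 = 1.4
Step 2: y^k = 1.4, reduced costs: (6.0, 7.6)
  x^k = (0.0, 0.0), subgradient = b - a^T x = 7.0
  y^{k+1} = 1.4 + 0.2*7.0 = 2.8
Dual objective at y_2 = 2.8: reduced costs (-1.0, 6.2), box minimizer x = (4.0, 0.0)
g(y_2) = b*y + (c1 - a1*y)*x1 + (c2 - a2*y)*x2 = 7*2.8 + (-1.0)*4.0 + 6.2*0.0 = 19.6 - 4.0 + 0.0 = 15.6


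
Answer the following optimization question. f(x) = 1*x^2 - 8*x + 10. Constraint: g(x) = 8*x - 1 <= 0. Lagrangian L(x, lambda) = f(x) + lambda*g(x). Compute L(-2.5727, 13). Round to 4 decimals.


Step 1: Evaluate f(x).
f(-2.5727) = 1*(-2.5727)^2 - 8*(-2.5727) + 10 = 37.2004
Step 2: Evaluate g(x).
g(-2.5727) = 8*-2.5727 - 1 = -21.5816
Step 3: Compute Lagrangian.
L = 37.2004 + 13*-21.5816 = -243.3604


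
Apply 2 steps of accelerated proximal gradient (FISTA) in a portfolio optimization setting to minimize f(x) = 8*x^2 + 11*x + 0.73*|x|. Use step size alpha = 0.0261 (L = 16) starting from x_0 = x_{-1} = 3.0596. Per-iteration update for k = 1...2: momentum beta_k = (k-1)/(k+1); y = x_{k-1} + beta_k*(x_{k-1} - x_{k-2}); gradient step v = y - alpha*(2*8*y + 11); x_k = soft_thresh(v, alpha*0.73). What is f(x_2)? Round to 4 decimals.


FISTA on f(x) = 8*x^2 + 11*x + 0.73*|x|
L = 16, alpha = 0.0261
Iteration 1: beta = 0.0, y = 3.0596 + 0.0*(3.0596 - 3.0596) = 3.0596
  grad(y) = 59.9536, v = y - alpha*grad = 1.4948
  prox(v) = soft_thresh(1.4948, 0.0191) = 1.4758
Iteration 2: beta = 0.3333, y = 1.4758 + 0.3333*(1.4758 - 3.0596) = 0.9478
  grad(y) = 26.165, v = y - alpha*grad = 0.2649
  prox(v) = soft_thresh(0.2649, 0.0191) = 0.2459
f(x_2) = 8*0.2459^2 + 11*0.2459 + 0.73*|0.2459| = 3.3674


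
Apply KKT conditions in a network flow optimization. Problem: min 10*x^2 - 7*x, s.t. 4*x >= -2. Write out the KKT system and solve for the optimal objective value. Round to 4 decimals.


Step 1: Try lambda = 0 (constraint inactive).
Stationarity: 2*10*x - 7 = 0
x* = 7/(2*10) = 0.35
Check constraint: 4*0.35 = 1.4 >= -2 -- satisfied.
Step 2: Compute optimal value.
f(x*) = 10*0.35^2 - 7*0.35 = -1.225


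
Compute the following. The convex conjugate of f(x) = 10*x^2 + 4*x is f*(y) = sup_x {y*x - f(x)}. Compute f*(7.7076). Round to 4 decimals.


f*(y) = sup_x {y*x - a*x^2 - b*x} = sup_x {(y-b)*x - a*x^2}
FOC: (y - b) - 2a*x = 0 => x* = (y - b)/(2a)
x* = (7.7076 - 4)/(2*10) = 0.1854
f*(7.7076) = (y-b)^2/(4a) = (7.7076 - 4)^2/(4*10)
= 13.7463/40 = 0.3437


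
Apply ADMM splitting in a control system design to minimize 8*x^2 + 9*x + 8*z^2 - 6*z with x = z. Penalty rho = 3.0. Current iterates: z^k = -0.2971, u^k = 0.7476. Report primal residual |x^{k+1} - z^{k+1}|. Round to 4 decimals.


ADMM iteration with rho = 3.0, z^k = -0.2971, u^k = 0.7476
Step 1: x-update.
Minimize 8*x^2 + 9*x + (3.0/2)*(x + 0.2971 + 0.7476)^2
FOC: (2*8 + 3.0)*x = -9 + 3.0*(-0.2971 - 0.7476)
x^{k+1} = -0.6386
Step 2: z-update.
Minimize 8*z^2 - 6*z + (3.0/2)*(-0.6386 - z + 0.7476)^2
FOC: (2*8 + 3.0)*z = 6 + 3.0*(-0.6386 + 0.7476)
z^{k+1} = 0.333
Step 3: u-update.
u^{k+1} = 0.7476 - 0.6386 - 0.333 = -0.224
Step 4: Primal residual = |-0.6386 - 0.333| = 0.9716


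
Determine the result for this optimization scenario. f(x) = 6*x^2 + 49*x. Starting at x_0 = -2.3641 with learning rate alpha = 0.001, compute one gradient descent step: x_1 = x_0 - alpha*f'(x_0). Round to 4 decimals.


We compute the gradient at x_0 and apply the update.
f'(x) = 12*x + 49
f'(-2.3641) = 12*-2.3641 + 49 = 20.6308
x_1 = -2.3641 - 0.001*20.6308 = -2.3847


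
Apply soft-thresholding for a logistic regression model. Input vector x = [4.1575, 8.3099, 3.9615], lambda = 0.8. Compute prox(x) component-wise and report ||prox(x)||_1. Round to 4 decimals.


Soft-thresholding with lambda = 0.8:
prox(4.1575) = sign(4.1575)*max(|4.1575| - 0.8, 0) = 3.3575
prox(8.3099) = sign(8.3099)*max(|8.3099| - 0.8, 0) = 7.5099
prox(3.9615) = sign(3.9615)*max(|3.9615| - 0.8, 0) = 3.1615
prox(x) = [3.3575, 7.5099, 3.1615]
||prox(x)||_1 = 3.3575 + 7.5099 + 3.1615 = 14.0289


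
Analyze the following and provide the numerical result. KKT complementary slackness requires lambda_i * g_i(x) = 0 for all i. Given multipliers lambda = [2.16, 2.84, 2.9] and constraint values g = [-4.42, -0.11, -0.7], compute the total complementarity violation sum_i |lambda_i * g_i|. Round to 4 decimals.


KKT complementary slackness check:
lambda_1 * g_1 = 2.16 * -4.42 = -9.5472
lambda_2 * g_2 = 2.84 * -0.11 = -0.3124
lambda_3 * g_3 = 2.9 * -0.7 = -2.03
Total violation = 9.5472 + 0.3124 + 2.03 = 11.8896


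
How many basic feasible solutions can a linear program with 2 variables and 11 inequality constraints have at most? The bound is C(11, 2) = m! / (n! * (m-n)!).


Each vertex corresponds to some choice of n active constraints out of m, so the number of vertices is at most C(m, n) = m! / (n!(m-n)!).
m = 11, n = 2
Numerator: 11 * 10
Denominator: 2! = 2
C(11, 2) = 55


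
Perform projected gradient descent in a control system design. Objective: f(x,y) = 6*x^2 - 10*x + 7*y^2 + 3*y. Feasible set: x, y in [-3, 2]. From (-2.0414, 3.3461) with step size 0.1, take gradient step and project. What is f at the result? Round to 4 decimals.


Step 1: Compute gradient at (-2.0414, 3.3461).
grad_x = 2*6*-2.0414 - 10 = -34.4968
grad_y = 2*7*3.3461 + 3 = 49.8454
Step 2: Gradient step.
x_raw = -2.0414 - 0.1*-34.4968 = 1.4083
y_raw = 3.3461 - 0.1*49.8454 = -1.6384
Step 3: Project onto [-3, 2].
x_proj = clip(1.4083) = 1.4083
y_proj = clip(-1.6384) = -1.6384
Step 4: Evaluate f.
f(1.4083, -1.6384) = 11.6928


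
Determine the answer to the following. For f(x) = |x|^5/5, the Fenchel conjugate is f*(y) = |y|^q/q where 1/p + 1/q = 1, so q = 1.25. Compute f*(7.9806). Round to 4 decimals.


The conjugate exponent q satisfies 1/p + 1/q = 1.
p = 5, so q = 5/(5 - 1) = 1.25
|y|^q = 7.9806^1.25 = 13.4136
f*(7.9806) = 13.4136 / 1.25 = 10.7309


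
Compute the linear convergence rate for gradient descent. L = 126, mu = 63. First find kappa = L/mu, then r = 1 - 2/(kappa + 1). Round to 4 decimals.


Step 1: Compute the condition number.
kappa = L/mu = 126/63 = 2.0
Step 2: Compute the convergence rate.
r = 1 - 2/(kappa + 1) = 1 - 2*mu/(L + mu) = (L - mu)/(L + mu) = 63/189 = 0.3333


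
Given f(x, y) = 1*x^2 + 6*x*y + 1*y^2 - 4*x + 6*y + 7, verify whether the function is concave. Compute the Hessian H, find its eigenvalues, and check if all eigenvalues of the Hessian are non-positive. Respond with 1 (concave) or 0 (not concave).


The Hessian of f(x,y) = 1*x^2 + 6*x*y + 1*y^2 - 4*x + 6*y + 7 is:
H = [[2, 6], [6, 2]]
Trace = 2 + 2 = 4
Determinant = 2*2 - (6)^2 = -32
Discriminant = (4)^2 - 4*-32 = 144.0
Eigenvalues: lambda_1 = -4.0, lambda_2 = 8.0
The function is not concave.

0


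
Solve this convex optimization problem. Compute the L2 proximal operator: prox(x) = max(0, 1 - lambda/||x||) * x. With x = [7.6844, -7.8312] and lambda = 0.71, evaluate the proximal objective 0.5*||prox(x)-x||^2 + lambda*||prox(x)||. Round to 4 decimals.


Step 1: Compute ||x||.
||x|| = 10.9717
Step 2: Compute scaling factor.
scale = max(0, 1 - 0.71/10.9717) = 0.9353
Step 3: prox(x) = [7.1871, -7.3244]
||prox(x)|| = 10.2617
Step 4: Proximal objective.
0.5*||prox-x||^2 = 0.2521
lambda*||prox|| = 7.2858
Total = 7.5378


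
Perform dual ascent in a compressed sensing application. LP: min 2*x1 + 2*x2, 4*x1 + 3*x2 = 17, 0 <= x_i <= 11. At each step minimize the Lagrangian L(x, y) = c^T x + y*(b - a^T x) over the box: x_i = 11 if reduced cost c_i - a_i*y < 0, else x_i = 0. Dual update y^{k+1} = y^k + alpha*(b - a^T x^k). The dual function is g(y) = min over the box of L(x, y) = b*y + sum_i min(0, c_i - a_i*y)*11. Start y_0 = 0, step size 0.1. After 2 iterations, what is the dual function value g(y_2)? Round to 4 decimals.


Dual ascent for LP: min 2*x1 + 2*x2, 4*x1 + 3*x2 = 17, 0 <= x_i <= 11
Step 1: y^k = 0.0, reduced costs: (2.0, 2.0)
  x^k = (0.0, 0.0), subgradient = b - a^T x = 17.0
  y^{k+1} = 0.0 + 0.1*17.0 = 1.7
Step 2: y^k = 1.7, reduced costs: (-4.8, -3.1)
  x^k = (11.0, 11.0), subgradient = b - a^T x = -60.0
  y^{k+1} = 1.7 + 0.1*-60.0 = -4.3
Dual objective at y_2 = -4.3: reduced costs (19.2, 14.9), box minimizer x = (0.0, 0.0)
g(y_2) = b*y + (c1 - a1*y)*x1 + (c2 - a2*y)*x2 = 17*(-4.3) + 19.2*0.0 + 14.9*0.0 = -73.1 + 0.0 + 0.0 = -73.1


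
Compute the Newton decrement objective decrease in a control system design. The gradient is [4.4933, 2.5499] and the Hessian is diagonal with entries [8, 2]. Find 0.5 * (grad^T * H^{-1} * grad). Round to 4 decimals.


Step 1: H is diagonal, so H^(-1) * g = [0.5617, 1.275].
Step 2: g^T H^(-1) g = sum_i g_i^2 / H_ii
  = (4.4933)^2/8 + (2.5499)^2/2
  = 2.5237 + 3.251 = 5.7747
Step 3: Objective decrease = 0.5 * g^T H^(-1) g = 2.8874


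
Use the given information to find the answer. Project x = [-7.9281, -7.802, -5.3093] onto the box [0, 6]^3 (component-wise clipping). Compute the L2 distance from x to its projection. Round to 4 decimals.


Project each component onto [0, 6].
clip(-7.9281) = 0.0, clip(-7.802) = 0.0, clip(-5.3093) = 0.0
Projection = [0.0, 0.0, 0.0]
Squared diffs: [62.8548, 60.8712, 28.1887]
Distance = sqrt(151.9147) = 12.3254


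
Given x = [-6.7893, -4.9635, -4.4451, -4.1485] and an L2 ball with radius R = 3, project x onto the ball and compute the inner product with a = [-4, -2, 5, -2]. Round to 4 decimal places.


Step 1: Compute ||x|| (intermediates to 6 decimals).
||x|| = sqrt((-6.7893)^2 + (-4.9635)^2 + (-4.4451)^2 + (-4.1485)^2) = 10.377856
Step 2: Project.
Since ||x|| > R, scale = R/||x|| = 3/10.377856 = 0.289077, proj(x) = scale * x
proj(x) = [-1.96263, -1.434834, -1.284976, -1.199236]
Step 3: Dot product.
a^T * proj(x) = -4*(-1.96263) - 2*(-1.434834) + 5*(-1.284976) - 2*(-1.199236) = 6.6938


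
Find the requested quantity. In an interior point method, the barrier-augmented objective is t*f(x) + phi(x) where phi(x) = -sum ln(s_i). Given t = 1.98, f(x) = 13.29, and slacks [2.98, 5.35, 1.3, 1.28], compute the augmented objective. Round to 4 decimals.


Step 1: Compute log-barrier.
ln values: [1.0919, 1.6771, 0.2624, 0.2469]
phi = -(1.0919 + 1.6771 + 0.2624 + 0.2469) = -3.2782
Step 2: Compute augmented objective.
t*f(x) = 1.98*13.29 = 26.3142
Total = 26.3142 - 3.2782 = 23.036


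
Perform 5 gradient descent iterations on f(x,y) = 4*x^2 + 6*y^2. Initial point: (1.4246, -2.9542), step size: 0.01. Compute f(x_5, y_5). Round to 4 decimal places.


Gradient descent on f(x,y) = 4*x^2 + 6*y^2.
Starting point: (1.4246, -2.9542), alpha = 0.01
Step 1: grad_x = 2*4*1.4246 = 11.3968, grad_y = 2*6*-2.9542 = -35.4504
  x_1 = 1.4246 - 0.01*11.3968 = 1.3106
  y_1 = -2.9542 - 0.01*-35.4504 = -2.5997
Step 2: grad_x = 2*4*1.3106 = 10.4851, grad_y = 2*6*-2.5997 = -31.1964
  x_2 = 1.3106 - 0.01*10.4851 = 1.2058
  y_2 = -2.5997 - 0.01*-31.1964 = -2.2877
Step 3: grad_x = 2*4*1.2058 = 9.6463, grad_y = 2*6*-2.2877 = -27.4528
  x_3 = 1.2058 - 0.01*9.6463 = 1.1093
  y_3 = -2.2877 - 0.01*-27.4528 = -2.0132
Step 4: grad_x = 2*4*1.1093 = 8.8746, grad_y = 2*6*-2.0132 = -24.1585
  x_4 = 1.1093 - 0.01*8.8746 = 1.0206
  y_4 = -2.0132 - 0.01*-24.1585 = -1.7716
Step 5: grad_x = 2*4*1.0206 = 8.1646, grad_y = 2*6*-1.7716 = -21.2594
  x_5 = 1.0206 - 0.01*8.1646 = 0.9389
  y_5 = -1.7716 - 0.01*-21.2594 = -1.559
f(0.9389, -1.559) = 4*0.9389^2 + 6*(-1.559)^2 = 18.1097


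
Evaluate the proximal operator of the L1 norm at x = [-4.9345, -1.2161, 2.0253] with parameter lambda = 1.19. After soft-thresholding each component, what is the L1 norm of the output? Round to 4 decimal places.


Soft-thresholding with lambda = 1.19:
prox(-4.9345) = sign(-4.9345)*max(|-4.9345| - 1.19, 0) = -3.7445
prox(-1.2161) = sign(-1.2161)*max(|-1.2161| - 1.19, 0) = -0.0261
prox(2.0253) = sign(2.0253)*max(|2.0253| - 1.19, 0) = 0.8353
prox(x) = [-3.7445, -0.0261, 0.8353]
||prox(x)||_1 = 3.7445 + 0.0261 + 0.8353 = 4.6059


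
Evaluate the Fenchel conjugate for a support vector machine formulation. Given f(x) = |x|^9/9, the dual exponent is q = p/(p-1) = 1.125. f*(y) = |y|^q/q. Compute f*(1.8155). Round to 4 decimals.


The conjugate exponent q satisfies 1/p + 1/q = 1.
p = 9, so q = 9/(9 - 1) = 1.125
|y|^q = 1.8155^1.125 = 1.956
f*(1.8155) = 1.956 / 1.125 = 1.7387


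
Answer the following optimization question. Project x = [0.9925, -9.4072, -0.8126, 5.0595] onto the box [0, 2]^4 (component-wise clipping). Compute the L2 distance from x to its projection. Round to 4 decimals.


Project each component onto [0, 2].
clip(0.9925) = 0.9925, clip(-9.4072) = 0.0, clip(-0.8126) = 0.0, clip(5.0595) = 2.0
Projection = [0.9925, 0.0, 0.0, 2.0]
Squared diffs: [0.0, 88.4954, 0.6603, 9.3605]
Distance = sqrt(98.5162) = 9.9255


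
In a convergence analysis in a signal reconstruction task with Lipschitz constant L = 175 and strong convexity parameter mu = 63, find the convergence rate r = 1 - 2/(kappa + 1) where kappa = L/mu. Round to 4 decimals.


Step 1: Compute the condition number.
kappa = L/mu = 175/63 = 2.7778
Step 2: Compute the convergence rate.
r = 1 - 2/(kappa + 1) = 1 - 2*mu/(L + mu) = (L - mu)/(L + mu) = 112/238 = 0.4706


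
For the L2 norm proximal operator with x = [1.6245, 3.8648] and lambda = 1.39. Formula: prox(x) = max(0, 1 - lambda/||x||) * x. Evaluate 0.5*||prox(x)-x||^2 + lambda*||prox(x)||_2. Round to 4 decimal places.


Step 1: Compute ||x||.
||x|| = 4.1923
Step 2: Compute scaling factor.
scale = max(0, 1 - 1.39/4.1923) = 0.6684
Step 3: prox(x) = [1.0859, 2.5834]
||prox(x)|| = 2.8023
Step 4: Proximal objective.
0.5*||prox-x||^2 = 0.9661
lambda*||prox|| = 3.8952
Total = 4.8613


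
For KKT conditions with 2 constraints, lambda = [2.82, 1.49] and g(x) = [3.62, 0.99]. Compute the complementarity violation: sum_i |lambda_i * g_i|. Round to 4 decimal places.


KKT complementary slackness check:
lambda_1 * g_1 = 2.82 * 3.62 = 10.2084
lambda_2 * g_2 = 1.49 * 0.99 = 1.4751
Total violation = 10.2084 + 1.4751 = 11.6835


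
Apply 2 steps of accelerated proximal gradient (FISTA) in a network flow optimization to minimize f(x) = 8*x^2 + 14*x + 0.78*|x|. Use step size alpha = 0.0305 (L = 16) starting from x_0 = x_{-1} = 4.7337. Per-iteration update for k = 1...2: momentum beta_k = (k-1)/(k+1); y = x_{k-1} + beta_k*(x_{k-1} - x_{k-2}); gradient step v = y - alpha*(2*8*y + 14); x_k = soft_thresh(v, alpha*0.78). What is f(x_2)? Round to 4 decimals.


FISTA on f(x) = 8*x^2 + 14*x + 0.78*|x|
L = 16, alpha = 0.0305
Iteration 1: beta = 0.0, y = 4.7337 + 0.0*(4.7337 - 4.7337) = 4.7337
  grad(y) = 89.7392, v = y - alpha*grad = 1.9967
  prox(v) = soft_thresh(1.9967, 0.0238) = 1.9729
Iteration 2: beta = 0.3333, y = 1.9729 + 0.3333*(1.9729 - 4.7337) = 1.0526
  grad(y) = 30.8414, v = y - alpha*grad = 0.1119
  prox(v) = soft_thresh(0.1119, 0.0238) = 0.0881
f(x_2) = 8*0.0881^2 + 14*0.0881 + 0.78*|0.0881| = 1.3648


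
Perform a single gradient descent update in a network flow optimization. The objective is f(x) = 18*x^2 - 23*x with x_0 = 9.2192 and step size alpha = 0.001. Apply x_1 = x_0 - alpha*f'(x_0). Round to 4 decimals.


We compute the gradient at x_0 and apply the update.
f'(x) = 36*x - 23
f'(9.2192) = 36*9.2192 - 23 = 308.8912
x_1 = 9.2192 - 0.001*308.8912 = 8.9103


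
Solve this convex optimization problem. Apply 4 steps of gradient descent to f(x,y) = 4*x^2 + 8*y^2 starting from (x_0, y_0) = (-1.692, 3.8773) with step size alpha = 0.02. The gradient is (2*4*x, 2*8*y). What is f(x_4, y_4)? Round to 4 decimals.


Gradient descent on f(x,y) = 4*x^2 + 8*y^2.
Starting point: (-1.692, 3.8773), alpha = 0.02
Step 1: grad_x = 2*4*-1.692 = -13.536, grad_y = 2*8*3.8773 = 62.0368
  x_1 = -1.692 - 0.02*-13.536 = -1.4213
  y_1 = 3.8773 - 0.02*62.0368 = 2.6366
Step 2: grad_x = 2*4*-1.4213 = -11.3702, grad_y = 2*8*2.6366 = 42.185
  x_2 = -1.4213 - 0.02*-11.3702 = -1.1939
  y_2 = 2.6366 - 0.02*42.185 = 1.7929
Step 3: grad_x = 2*4*-1.1939 = -9.551, grad_y = 2*8*1.7929 = 28.6858
  x_3 = -1.1939 - 0.02*-9.551 = -1.0029
  y_3 = 1.7929 - 0.02*28.6858 = 1.2191
Step 4: grad_x = 2*4*-1.0029 = -8.0228, grad_y = 2*8*1.2191 = 19.5064
  x_4 = -1.0029 - 0.02*-8.0228 = -0.8424
  y_4 = 1.2191 - 0.02*19.5064 = 0.829
f(-0.8424, 0.829) = 4*(-0.8424)^2 + 8*0.829^2 = 8.3367


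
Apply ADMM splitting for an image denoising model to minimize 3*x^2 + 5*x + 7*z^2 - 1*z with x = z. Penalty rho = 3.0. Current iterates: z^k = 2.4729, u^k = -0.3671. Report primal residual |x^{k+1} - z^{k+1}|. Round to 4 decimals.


ADMM iteration with rho = 3.0, z^k = 2.4729, u^k = -0.3671
Step 1: x-update.
Minimize 3*x^2 + 5*x + (3.0/2)*(x - 2.4729 - 0.3671)^2
FOC: (2*3 + 3.0)*x = -5 + 3.0*(2.4729 + 0.3671)
x^{k+1} = 0.3911
Step 2: z-update.
Minimize 7*z^2 - 1*z + (3.0/2)*(0.3911 - z - 0.3671)^2
FOC: (2*7 + 3.0)*z = 1 + 3.0*(0.3911 - 0.3671)
z^{k+1} = 0.0631
Step 3: u-update.
u^{k+1} = -0.3671 + 0.3911 - 0.0631 = -0.039
Step 4: Primal residual = |0.3911 - 0.0631| = 0.3281


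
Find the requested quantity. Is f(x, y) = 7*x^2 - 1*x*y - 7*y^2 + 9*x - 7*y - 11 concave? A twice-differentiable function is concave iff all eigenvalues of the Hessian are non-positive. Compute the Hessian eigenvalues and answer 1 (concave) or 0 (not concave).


The Hessian of f(x,y) = 7*x^2 - 1*x*y - 7*y^2 + 9*x - 7*y - 11 is:
H = [[14, -1], [-1, -14]]
Trace = 14 - 14 = 0
Determinant = 14*-14 - (-1)^2 = -197
Discriminant = (0)^2 - 4*-197 = 788.0
Eigenvalues: lambda_1 = -14.0357, lambda_2 = 14.0357
The function is not concave.

0


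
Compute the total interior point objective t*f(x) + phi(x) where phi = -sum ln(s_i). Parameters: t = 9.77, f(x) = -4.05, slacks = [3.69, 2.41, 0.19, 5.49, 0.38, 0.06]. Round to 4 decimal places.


Step 1: Compute log-barrier.
ln values: [1.3056, 0.8796, -1.6607, 1.7029, -0.9676, -2.8134]
phi = -(1.3056 + 0.8796 - 1.6607 + 1.7029 - 0.9676 - 2.8134) = 1.5535
Step 2: Compute augmented objective.
t*f(x) = 9.77*-4.05 = -39.5685
Total = -39.5685 + 1.5535 = -38.015


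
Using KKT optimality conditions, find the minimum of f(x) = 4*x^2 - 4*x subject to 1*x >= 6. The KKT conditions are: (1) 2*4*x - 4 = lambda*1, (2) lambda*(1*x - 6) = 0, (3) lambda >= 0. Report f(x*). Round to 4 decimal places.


Step 1: Try lambda = 0 (constraint inactive).
x_unc = 4/(2*4) = 0.5
Check: 1*0.5 = 0.5 < 6 -- violated!
Step 2: Constraint must be active: 1*x = 6
x* = 6/1 = 6.0
lambda = (2*4*6.0 - 4)/1 = 44.0
Step 3: Compute optimal value.
f(x*) = 4*6.0^2 - 4*6.0 = 120.0


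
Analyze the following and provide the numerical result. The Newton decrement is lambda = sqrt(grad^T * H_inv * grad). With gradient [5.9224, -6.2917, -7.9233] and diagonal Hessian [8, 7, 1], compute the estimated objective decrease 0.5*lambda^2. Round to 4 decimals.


Step 1: H is diagonal, so H^(-1) * g = [0.7403, -0.8988, -7.9233].
Step 2: g^T H^(-1) g = sum_i g_i^2 / H_ii
  = (5.9224)^2/8 + (-6.2917)^2/7 + (-7.9233)^2/1
  = 4.3844 + 5.6551 + 62.7787 = 72.8181
Step 3: Objective decrease = 0.5 * g^T H^(-1) g = 36.4091


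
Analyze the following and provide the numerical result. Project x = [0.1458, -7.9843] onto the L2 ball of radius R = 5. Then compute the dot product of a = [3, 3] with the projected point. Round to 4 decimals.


Step 1: Compute ||x|| (intermediates to 6 decimals).
||x|| = sqrt(0.1458^2 + (-7.9843)^2) = 7.985631
Step 2: Project.
Since ||x|| > R, scale = R/||x|| = 5/7.985631 = 0.626125, proj(x) = scale * x
proj(x) = [0.091289, -4.99917]
Step 3: Dot product.
a^T * proj(x) = 3*0.091289 + 3*(-4.99917) = -14.7236


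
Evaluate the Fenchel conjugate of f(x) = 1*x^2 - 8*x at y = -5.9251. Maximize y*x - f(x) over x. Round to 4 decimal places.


f*(y) = sup_x {y*x - a*x^2 - b*x} = sup_x {(y-b)*x - a*x^2}
FOC: (y - b) - 2a*x = 0 => x* = (y - b)/(2a)
x* = (-5.9251 + 8)/(2*1) = 1.0375
f*(-5.9251) = (y-b)^2/(4a) = (-5.9251 + 8)^2/(4*1)
= 4.3052/4 = 1.0763


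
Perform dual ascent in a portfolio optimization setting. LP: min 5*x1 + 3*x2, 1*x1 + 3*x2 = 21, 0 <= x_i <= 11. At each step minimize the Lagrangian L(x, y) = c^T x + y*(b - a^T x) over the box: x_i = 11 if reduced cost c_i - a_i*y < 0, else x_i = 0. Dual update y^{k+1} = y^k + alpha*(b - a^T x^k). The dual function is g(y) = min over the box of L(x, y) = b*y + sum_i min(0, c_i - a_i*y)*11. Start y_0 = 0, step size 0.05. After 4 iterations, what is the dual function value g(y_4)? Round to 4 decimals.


Dual ascent for LP: min 5*x1 + 3*x2, 1*x1 + 3*x2 = 21, 0 <= x_i <= 11
Step 1: y^k = 0.0, reduced costs: (5.0, 3.0)
  x^k = (0.0, 0.0), subgradient = b - a^T x = 21.0
  y^{k+1} = 0.0 + 0.05*21.0 = 1.05
Step 2: y^k = 1.05, reduced costs: (3.95, -0.15)
  x^k = (0.0, 11.0), subgradient = b - a^T x = -12.0
  y^{k+1} = 1.05 + 0.05*-12.0 = 0.45
Step 3: y^k = 0.45, reduced costs: (4.55, 1.65)
  x^k = (0.0, 0.0), subgradient = b - a^T x = 21.0
  y^{k+1} = 0.45 + 0.05*21.0 = 1.5
Step 4: y^k = 1.5, reduced costs: (3.5, -1.5)
  x^k = (0.0, 11.0), subgradient = b - a^T x = -12.0
  y^{k+1} = 1.5 + 0.05*-12.0 = 0.9
Dual objective at y_4 = 0.9: reduced costs (4.1, 0.3), box minimizer x = (0.0, 0.0)
g(y_4) = b*y + (c1 - a1*y)*x1 + (c2 - a2*y)*x2 = 21*0.9 + 4.1*0.0 + 0.3*0.0 = 18.9 + 0.0 + 0.0 = 18.9


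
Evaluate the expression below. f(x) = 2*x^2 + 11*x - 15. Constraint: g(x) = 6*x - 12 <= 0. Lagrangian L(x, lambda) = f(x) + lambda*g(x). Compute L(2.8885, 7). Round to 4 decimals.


Step 1: Evaluate f(x).
f(2.8885) = 2*2.8885^2 + 11*2.8885 - 15 = 33.4604
Step 2: Evaluate g(x).
g(2.8885) = 6*2.8885 - 12 = 5.331
Step 3: Compute Lagrangian.
L = 33.4604 + 7*5.331 = 70.7774
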